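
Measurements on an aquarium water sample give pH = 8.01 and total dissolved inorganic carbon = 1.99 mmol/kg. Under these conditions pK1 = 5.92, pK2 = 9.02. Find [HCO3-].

[HCO3⁻] = 1.80 mmol/kg

α₁ = 1 / (1 + [H⁺]/K1 + K2/[H⁺]) = 1 / (1 + 10^-2.09 + 10^-1.01)
   = 1 / (1 + 0.0081283 + 0.097724) = 1/1.1059 = 0.9043
[HCO3⁻] = α₁ × DIC = 0.9043 × 1.99 = 1.80 mmol/kg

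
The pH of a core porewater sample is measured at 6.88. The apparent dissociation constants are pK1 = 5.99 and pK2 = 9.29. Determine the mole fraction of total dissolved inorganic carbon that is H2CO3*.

α₀ = 0.114

α₀ = 1 / (1 + K1/[H⁺] + K1K2/[H⁺]²) = 1 / (1 + 10^+0.89 + 10^-1.52)
   = 1 / (1 + 7.7625 + 0.030200) = 1/8.7927 = 0.1137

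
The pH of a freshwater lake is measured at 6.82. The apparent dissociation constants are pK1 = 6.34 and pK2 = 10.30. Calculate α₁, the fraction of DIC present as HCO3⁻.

α₁ = 1 / (1 + [H⁺]/K1 + K2/[H⁺]) = 1 / (1 + 10^-0.48 + 10^-3.48)
   = 1 / (1 + 0.33113 + 0.00033113) = 1/1.3315 = 0.7511

α₁ = 0.751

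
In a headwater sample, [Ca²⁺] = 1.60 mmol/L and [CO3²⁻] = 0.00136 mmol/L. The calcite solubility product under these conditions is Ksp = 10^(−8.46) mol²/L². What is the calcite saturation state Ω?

Ksp = 10^(−8.46) = 3.467×10^-9
Ω = [Ca²⁺][CO3²⁻]/Ksp = (1.60×10^-3)(0.00136×10^-3) / 3.467×10^-9 = 0.628

Ω = 0.628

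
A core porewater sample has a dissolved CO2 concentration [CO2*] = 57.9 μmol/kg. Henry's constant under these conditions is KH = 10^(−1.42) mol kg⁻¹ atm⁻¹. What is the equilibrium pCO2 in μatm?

KH = 10^(−1.42) = 3.802×10^-2 mol kg⁻¹ atm⁻¹
pCO2 = [CO2*]/KH = 57.9×10^-6 / 3.802×10^-2 = 1.52×10^-3 atm = 1520 μatm

pCO2 = 1520 μatm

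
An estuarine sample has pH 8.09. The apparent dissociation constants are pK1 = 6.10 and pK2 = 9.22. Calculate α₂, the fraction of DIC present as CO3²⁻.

α₂ = 0.0684

α₂ = 1 / (1 + [H⁺]/K2 + [H⁺]²/(K1K2)) = 1 / (1 + 10^+1.13 + 10^-0.86)
   = 1 / (1 + 13.490 + 0.13804) = 1/14.628 = 0.06836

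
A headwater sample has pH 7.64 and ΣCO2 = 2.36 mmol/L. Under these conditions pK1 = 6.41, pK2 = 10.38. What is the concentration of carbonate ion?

[CO3²⁻] = 4.05 μmol/L

α₂ = 1 / (1 + [H⁺]/K2 + [H⁺]²/(K1K2)) = 1 / (1 + 10^+2.74 + 10^+1.51)
   = 1 / (1 + 549.54 + 32.359) = 1/582.90 = 0.001716
[CO3²⁻] = α₂ × DIC = 0.001716 × 2.36 = 0.00405 mmol/L = 4.05 μmol/L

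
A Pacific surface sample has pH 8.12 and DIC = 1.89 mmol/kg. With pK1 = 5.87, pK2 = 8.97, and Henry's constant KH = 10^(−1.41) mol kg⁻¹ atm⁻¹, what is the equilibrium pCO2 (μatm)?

pCO2 = 238 μatm

α₀ = 1 / (1 + K1/[H⁺] + K1K2/[H⁺]²) = 1 / (1 + 10^+2.25 + 10^+1.40)
   = 1 / (1 + 177.83 + 25.119) = 1/203.95 = 0.004903
[CO2*] = α₀ × DIC = 0.004903 × 1.89 = 0.009267 mmol/kg = 9.267 μmol/kg
pCO2 = [CO2*]/KH = 9.267×10^-6 / 3.890×10^-2 = 238 μatm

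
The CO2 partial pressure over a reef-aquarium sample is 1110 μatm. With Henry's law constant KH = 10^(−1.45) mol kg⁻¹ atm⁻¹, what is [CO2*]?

KH = 10^(−1.45) = 3.548×10^-2 mol kg⁻¹ atm⁻¹
[CO2*] = KH · pCO2 = 3.548×10^-2 × 1110×10^-6 atm = 3.94×10^-5 mol/kg

[CO2*] = 39.4 μmol/kg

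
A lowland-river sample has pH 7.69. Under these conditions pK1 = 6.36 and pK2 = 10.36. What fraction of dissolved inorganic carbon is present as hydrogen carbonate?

α₁ = 0.953

α₁ = 1 / (1 + [H⁺]/K1 + K2/[H⁺]) = 1 / (1 + 10^-1.33 + 10^-2.67)
   = 1 / (1 + 0.046774 + 0.0021380) = 1/1.0489 = 0.9534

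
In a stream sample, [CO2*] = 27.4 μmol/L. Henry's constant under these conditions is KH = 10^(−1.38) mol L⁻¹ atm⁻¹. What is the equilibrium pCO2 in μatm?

pCO2 = 657 μatm

KH = 10^(−1.38) = 4.169×10^-2 mol L⁻¹ atm⁻¹
pCO2 = [CO2*]/KH = 27.4×10^-6 / 4.169×10^-2 = 6.57×10^-4 atm = 657 μatm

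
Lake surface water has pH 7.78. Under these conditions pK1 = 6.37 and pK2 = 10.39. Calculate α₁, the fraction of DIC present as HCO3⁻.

α₁ = 0.960

α₁ = 1 / (1 + [H⁺]/K1 + K2/[H⁺]) = 1 / (1 + 10^-1.41 + 10^-2.61)
   = 1 / (1 + 0.038905 + 0.0024547) = 1/1.0414 = 0.9603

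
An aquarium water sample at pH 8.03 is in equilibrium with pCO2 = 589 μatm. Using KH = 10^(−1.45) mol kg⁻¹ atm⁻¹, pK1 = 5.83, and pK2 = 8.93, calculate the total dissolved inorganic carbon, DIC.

DIC = 3.75 mmol/kg

[CO2*] = KH · pCO2 = 10^(−1.45) × 589×10^-6 = 2.090×10^-5 mol/kg
α₀ = 1/(1 + K1/[H⁺] + K1K2/[H⁺]²) = 1/(1 + 10^+2.20 + 10^+1.30) = 0.005573
DIC = [CO2*]/α₀ = 2.090×10^-5 / 0.005573 = 3.75 mmol/kg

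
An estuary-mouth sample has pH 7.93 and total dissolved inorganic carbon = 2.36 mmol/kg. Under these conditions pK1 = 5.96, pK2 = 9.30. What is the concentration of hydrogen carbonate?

α₁ = 1 / (1 + [H⁺]/K1 + K2/[H⁺]) = 1 / (1 + 10^-1.97 + 10^-1.37)
   = 1 / (1 + 0.010715 + 0.042658) = 1/1.0534 = 0.9493
[HCO3⁻] = α₁ × DIC = 0.9493 × 2.36 = 2.24 mmol/kg

[HCO3⁻] = 2.24 mmol/kg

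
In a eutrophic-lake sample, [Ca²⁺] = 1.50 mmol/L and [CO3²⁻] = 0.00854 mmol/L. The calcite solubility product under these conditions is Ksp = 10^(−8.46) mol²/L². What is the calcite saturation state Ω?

Ω = 3.69

Ksp = 10^(−8.46) = 3.467×10^-9
Ω = [Ca²⁺][CO3²⁻]/Ksp = (1.50×10^-3)(0.00854×10^-3) / 3.467×10^-9 = 3.69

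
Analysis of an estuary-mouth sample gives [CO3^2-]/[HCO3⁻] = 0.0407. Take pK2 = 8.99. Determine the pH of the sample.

pH = 7.60

From K2 = [H⁺][CO3^2-]/[HCO3⁻]:  pH = pK2 + log₁₀([CO3^2-]/[HCO3⁻])
log₁₀(0.0407) = -1.390
pH = 8.99 + (-1.390) = 7.60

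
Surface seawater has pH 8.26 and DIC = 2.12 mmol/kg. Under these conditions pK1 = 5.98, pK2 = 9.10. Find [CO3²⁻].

α₂ = 1 / (1 + [H⁺]/K2 + [H⁺]²/(K1K2)) = 1 / (1 + 10^+0.84 + 10^-1.44)
   = 1 / (1 + 6.9183 + 0.036308) = 1/7.9546 = 0.1257
[CO3²⁻] = α₂ × DIC = 0.1257 × 2.12 = 0.267 mmol/kg

[CO3²⁻] = 0.267 mmol/kg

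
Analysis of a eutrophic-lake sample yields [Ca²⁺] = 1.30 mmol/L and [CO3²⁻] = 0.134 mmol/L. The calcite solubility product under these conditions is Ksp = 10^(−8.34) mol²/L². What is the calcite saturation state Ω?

Ksp = 10^(−8.34) = 4.571×10^-9
Ω = [Ca²⁺][CO3²⁻]/Ksp = (1.30×10^-3)(0.134×10^-3) / 4.571×10^-9 = 38.1

Ω = 38.1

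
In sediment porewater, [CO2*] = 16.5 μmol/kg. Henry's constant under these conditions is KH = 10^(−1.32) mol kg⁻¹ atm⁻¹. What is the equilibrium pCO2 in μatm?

KH = 10^(−1.32) = 4.786×10^-2 mol kg⁻¹ atm⁻¹
pCO2 = [CO2*]/KH = 16.5×10^-6 / 4.786×10^-2 = 3.45×10^-4 atm = 345 μatm

pCO2 = 345 μatm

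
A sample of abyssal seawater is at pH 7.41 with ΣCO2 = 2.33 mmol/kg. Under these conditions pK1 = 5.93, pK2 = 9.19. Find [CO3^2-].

[CO3²⁻] = 0.0368 mmol/kg

α₂ = 1 / (1 + [H⁺]/K2 + [H⁺]²/(K1K2)) = 1 / (1 + 10^+1.78 + 10^+0.30)
   = 1 / (1 + 60.256 + 1.9953) = 1/63.251 = 0.01581
[CO3²⁻] = α₂ × DIC = 0.01581 × 2.33 = 0.0368 mmol/kg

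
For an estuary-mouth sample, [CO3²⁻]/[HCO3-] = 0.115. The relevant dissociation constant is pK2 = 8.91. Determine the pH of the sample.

pH = 7.97

From K2 = [H⁺][CO3²⁻]/[HCO3-]:  pH = pK2 + log₁₀([CO3²⁻]/[HCO3-])
log₁₀(0.115) = -0.939
pH = 8.91 + (-0.939) = 7.97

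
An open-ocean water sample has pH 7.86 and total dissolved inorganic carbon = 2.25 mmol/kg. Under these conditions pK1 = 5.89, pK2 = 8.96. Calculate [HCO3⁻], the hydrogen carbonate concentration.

α₁ = 1 / (1 + [H⁺]/K1 + K2/[H⁺]) = 1 / (1 + 10^-1.97 + 10^-1.10)
   = 1 / (1 + 0.010715 + 0.079433) = 1/1.0901 = 0.9173
[HCO3⁻] = α₁ × DIC = 0.9173 × 2.25 = 2.06 mmol/kg

[HCO3⁻] = 2.06 mmol/kg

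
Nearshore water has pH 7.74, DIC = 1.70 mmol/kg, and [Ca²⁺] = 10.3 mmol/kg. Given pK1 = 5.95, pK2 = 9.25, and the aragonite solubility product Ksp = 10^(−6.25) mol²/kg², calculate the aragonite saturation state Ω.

Ω = 0.919

α₂ = 1 / (1 + [H⁺]/K2 + [H⁺]²/(K1K2)) = 1 / (1 + 10^+1.51 + 10^-0.28)
   = 1 / (1 + 32.359 + 0.52481) = 1/33.884 = 0.02951
[CO3²⁻] = α₂ × DIC = 0.02951 × 1.70 = 0.05017 mmol/kg
Ksp = 10^(−6.25) = 5.623×10^-7
Ω = [Ca²⁺][CO3²⁻]/Ksp = (10.3×10^-3)(5.017×10^-5) / 5.623×10^-7 = 0.919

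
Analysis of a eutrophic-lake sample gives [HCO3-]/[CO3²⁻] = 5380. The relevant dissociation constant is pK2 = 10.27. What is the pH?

pH = 6.54

From K2 = [H⁺][CO3²⁻]/[HCO3-]:  pH = pK2 − log₁₀([HCO3-]/[CO3²⁻])
log₁₀(5380) = +3.731
pH = 10.27 − (+3.731) = 6.54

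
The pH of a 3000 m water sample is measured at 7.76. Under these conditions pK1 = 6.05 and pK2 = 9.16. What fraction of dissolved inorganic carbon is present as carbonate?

α₂ = 1 / (1 + [H⁺]/K2 + [H⁺]²/(K1K2)) = 1 / (1 + 10^+1.40 + 10^-0.31)
   = 1 / (1 + 25.119 + 0.48978) = 1/26.609 = 0.03758

α₂ = 0.0376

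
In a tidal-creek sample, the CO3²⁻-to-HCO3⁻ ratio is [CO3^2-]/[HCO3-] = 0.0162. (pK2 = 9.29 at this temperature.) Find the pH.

pH = 7.50

From K2 = [H⁺][CO3^2-]/[HCO3-]:  pH = pK2 + log₁₀([CO3^2-]/[HCO3-])
log₁₀(0.0162) = -1.790
pH = 9.29 + (-1.790) = 7.50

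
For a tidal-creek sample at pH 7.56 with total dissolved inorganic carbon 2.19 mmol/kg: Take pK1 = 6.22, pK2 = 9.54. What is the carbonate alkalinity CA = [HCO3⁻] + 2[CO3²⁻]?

CA = 2.12 mmol/kg

CA = [HCO3⁻] + 2[CO3²⁻] = (α₁ + 2α₂)·DIC
At pH 7.56: [H⁺]/K1 = 10^-1.34 = 0.045709, K2/[H⁺] = 10^-1.98 = 0.010471
α₁ = 1/(1 + 0.045709 + 0.010471) = 1/1.0562 = 0.9468; α₂ = α₁·K2/[H⁺] = 0.009914
α₁ + 2α₂ = 0.9666
CA = 0.9666 × 2.19 = 2.12 mmol/kg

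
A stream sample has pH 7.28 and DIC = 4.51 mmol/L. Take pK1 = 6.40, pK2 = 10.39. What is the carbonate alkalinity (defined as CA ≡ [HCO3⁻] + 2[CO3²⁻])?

CA = [HCO3⁻] + 2[CO3²⁻] = (α₁ + 2α₂)·DIC
At pH 7.28: [H⁺]/K1 = 10^-0.88 = 0.13183, K2/[H⁺] = 10^-3.11 = 0.00077625
α₁ = 1/(1 + 0.13183 + 0.00077625) = 1/1.1326 = 0.8829; α₂ = α₁·K2/[H⁺] = 0.0006854
α₁ + 2α₂ = 0.8843
CA = 0.8843 × 4.51 = 3.99 mmol/L

CA = 3.99 mmol/L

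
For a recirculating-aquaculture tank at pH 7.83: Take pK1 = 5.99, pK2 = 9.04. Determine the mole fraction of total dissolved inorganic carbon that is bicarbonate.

α₁ = 0.929

α₁ = 1 / (1 + [H⁺]/K1 + K2/[H⁺]) = 1 / (1 + 10^-1.84 + 10^-1.21)
   = 1 / (1 + 0.014454 + 0.061660) = 1/1.0761 = 0.9293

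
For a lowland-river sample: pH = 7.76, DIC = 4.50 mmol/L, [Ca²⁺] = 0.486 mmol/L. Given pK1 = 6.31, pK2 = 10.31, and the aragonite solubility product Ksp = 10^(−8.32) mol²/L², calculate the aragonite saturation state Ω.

α₂ = 1 / (1 + [H⁺]/K2 + [H⁺]²/(K1K2)) = 1 / (1 + 10^+2.55 + 10^+1.10)
   = 1 / (1 + 354.81 + 12.589) = 1/368.40 = 0.002714
[CO3²⁻] = α₂ × DIC = 0.002714 × 4.50 = 0.01221 mmol/L = 12.21 μmol/L
Ksp = 10^(−8.32) = 4.786×10^-9
Ω = [Ca²⁺][CO3²⁻]/Ksp = (0.486×10^-3)(1.221×10^-5) / 4.786×10^-9 = 1.24

Ω = 1.24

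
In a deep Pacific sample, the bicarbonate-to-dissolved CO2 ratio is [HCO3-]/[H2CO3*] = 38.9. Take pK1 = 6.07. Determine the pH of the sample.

pH = 7.66

From K1 = [H⁺][HCO3-]/[H2CO3*]:  pH = pK1 + log₁₀([HCO3-]/[H2CO3*])
log₁₀(38.9) = +1.590
pH = 6.07 + (+1.590) = 7.66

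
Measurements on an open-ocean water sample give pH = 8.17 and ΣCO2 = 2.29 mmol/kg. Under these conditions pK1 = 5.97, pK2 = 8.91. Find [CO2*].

[CO2*] = 12.2 μmol/kg

α₀ = 1 / (1 + K1/[H⁺] + K1K2/[H⁺]²) = 1 / (1 + 10^+2.20 + 10^+1.46)
   = 1 / (1 + 158.49 + 28.840) = 1/188.33 = 0.005310
[CO2*] = α₀ × DIC = 0.005310 × 2.29 = 0.0122 mmol/kg = 12.2 μmol/kg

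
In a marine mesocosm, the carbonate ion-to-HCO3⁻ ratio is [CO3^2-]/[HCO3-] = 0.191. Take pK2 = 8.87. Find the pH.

From K2 = [H⁺][CO3^2-]/[HCO3-]:  pH = pK2 + log₁₀([CO3^2-]/[HCO3-])
log₁₀(0.191) = -0.719
pH = 8.87 + (-0.719) = 8.15

pH = 8.15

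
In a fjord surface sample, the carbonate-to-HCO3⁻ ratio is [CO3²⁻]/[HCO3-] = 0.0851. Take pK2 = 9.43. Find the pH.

From K2 = [H⁺][CO3²⁻]/[HCO3-]:  pH = pK2 + log₁₀([CO3²⁻]/[HCO3-])
log₁₀(0.0851) = -1.070
pH = 9.43 + (-1.070) = 8.36

pH = 8.36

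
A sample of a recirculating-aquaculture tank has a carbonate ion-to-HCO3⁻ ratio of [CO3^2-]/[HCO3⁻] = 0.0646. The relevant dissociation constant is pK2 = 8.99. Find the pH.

From K2 = [H⁺][CO3^2-]/[HCO3⁻]:  pH = pK2 + log₁₀([CO3^2-]/[HCO3⁻])
log₁₀(0.0646) = -1.190
pH = 8.99 + (-1.190) = 7.80

pH = 7.80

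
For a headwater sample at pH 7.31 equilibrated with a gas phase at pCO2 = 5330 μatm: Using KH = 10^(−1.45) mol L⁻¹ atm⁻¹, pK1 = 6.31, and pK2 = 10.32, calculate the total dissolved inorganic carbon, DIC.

DIC = 2.08 mmol/L

[CO2*] = KH · pCO2 = 10^(−1.45) × 5330×10^-6 = 1.891×10^-4 mol/L
α₀ = 1/(1 + K1/[H⁺] + K1K2/[H⁺]²) = 1/(1 + 10^+1.00 + 10^-2.01) = 0.09083
DIC = [CO2*]/α₀ = 1.891×10^-4 / 0.09083 = 2.08 mmol/L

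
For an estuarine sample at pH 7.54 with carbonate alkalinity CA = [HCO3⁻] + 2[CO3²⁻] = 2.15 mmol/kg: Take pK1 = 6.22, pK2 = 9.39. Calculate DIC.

CA = [HCO3⁻] + 2[CO3²⁻] = (α₁ + 2α₂)·DIC
At pH 7.54: [H⁺]/K1 = 10^-1.32 = 0.047863, K2/[H⁺] = 10^-1.85 = 0.014125
α₁ = 1/(1 + 0.047863 + 0.014125) = 1/1.0620 = 0.9416; α₂ = α₁·K2/[H⁺] = 0.01330
α₁ + 2α₂ = 0.9682
DIC = CA / (α₁ + 2α₂) = 2.15 / 0.9682 = 2.22 mmol/kg

DIC = 2.22 mmol/kg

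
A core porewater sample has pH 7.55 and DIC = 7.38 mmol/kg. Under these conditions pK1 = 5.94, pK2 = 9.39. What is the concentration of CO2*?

α₀ = 1 / (1 + K1/[H⁺] + K1K2/[H⁺]²) = 1 / (1 + 10^+1.61 + 10^-0.23)
   = 1 / (1 + 40.738 + 0.58884) = 1/42.327 = 0.02363
[CO2*] = α₀ × DIC = 0.02363 × 7.38 = 0.174 mmol/kg

[CO2*] = 0.174 mmol/kg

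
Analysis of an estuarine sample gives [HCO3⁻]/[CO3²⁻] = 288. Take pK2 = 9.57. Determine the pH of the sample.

From K2 = [H⁺][CO3²⁻]/[HCO3⁻]:  pH = pK2 − log₁₀([HCO3⁻]/[CO3²⁻])
log₁₀(288) = +2.459
pH = 9.57 − (+2.459) = 7.11

pH = 7.11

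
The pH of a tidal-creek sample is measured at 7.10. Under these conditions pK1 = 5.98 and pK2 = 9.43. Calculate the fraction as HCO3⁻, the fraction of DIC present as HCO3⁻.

α₁ = 1 / (1 + [H⁺]/K1 + K2/[H⁺]) = 1 / (1 + 10^-1.12 + 10^-2.33)
   = 1 / (1 + 0.075858 + 0.0046774) = 1/1.0805 = 0.9255

α₁ = 0.925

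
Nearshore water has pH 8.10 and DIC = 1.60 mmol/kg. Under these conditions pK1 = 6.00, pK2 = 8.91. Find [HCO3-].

α₁ = 1 / (1 + [H⁺]/K1 + K2/[H⁺]) = 1 / (1 + 10^-2.10 + 10^-0.81)
   = 1 / (1 + 0.0079433 + 0.15488) = 1/1.1628 = 0.8600
[HCO3⁻] = α₁ × DIC = 0.8600 × 1.60 = 1.38 mmol/kg

[HCO3⁻] = 1.38 mmol/kg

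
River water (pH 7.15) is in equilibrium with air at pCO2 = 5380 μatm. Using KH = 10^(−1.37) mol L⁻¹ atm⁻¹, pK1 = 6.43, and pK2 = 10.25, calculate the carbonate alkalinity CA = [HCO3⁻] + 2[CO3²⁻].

CA = 1.21 mmol/L

[CO2*] = KH · pCO2 = 10^(−1.37) × 5380×10^-6 = 2.295×10^-4 mol/L
α₀ = 1/(1 + K1/[H⁺] + K1K2/[H⁺]²) = 1/(1 + 10^+0.72 + 10^-2.38) = 0.1599
DIC = [CO2*]/α₀ = 2.295×10^-4 / 0.1599 = 1.435 mmol/L
CA = (α₁ + 2α₂)·DIC = (0.8394 + 2×0.0006668) × 1.435 = 1.21 mmol/L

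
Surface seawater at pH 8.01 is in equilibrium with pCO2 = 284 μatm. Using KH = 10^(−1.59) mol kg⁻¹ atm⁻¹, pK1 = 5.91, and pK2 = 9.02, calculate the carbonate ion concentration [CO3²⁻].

[CO2*] = KH · pCO2 = 10^(−1.59) × 284×10^-6 = 7.300×10^-6 mol/kg
α₀ = 1/(1 + K1/[H⁺] + K1K2/[H⁺]²) = 1/(1 + 10^+2.10 + 10^+1.09) = 0.007184
DIC = [CO2*]/α₀ = 7.300×10^-6 / 0.007184 = 1.016 mmol/kg
[CO3²⁻] = α₂·DIC; α₂ = 0.08838, so [CO3²⁻] = 0.08838 × 1.016 = 0.0898 mmol/kg

[CO3²⁻] = 0.0898 mmol/kg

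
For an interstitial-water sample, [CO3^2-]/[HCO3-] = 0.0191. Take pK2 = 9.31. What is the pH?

pH = 7.59

From K2 = [H⁺][CO3^2-]/[HCO3-]:  pH = pK2 + log₁₀([CO3^2-]/[HCO3-])
log₁₀(0.0191) = -1.719
pH = 9.31 + (-1.719) = 7.59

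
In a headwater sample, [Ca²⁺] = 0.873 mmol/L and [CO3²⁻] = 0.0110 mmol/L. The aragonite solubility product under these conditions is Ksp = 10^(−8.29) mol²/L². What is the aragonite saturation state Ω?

Ω = 1.87

Ksp = 10^(−8.29) = 5.129×10^-9
Ω = [Ca²⁺][CO3²⁻]/Ksp = (0.873×10^-3)(0.0110×10^-3) / 5.129×10^-9 = 1.87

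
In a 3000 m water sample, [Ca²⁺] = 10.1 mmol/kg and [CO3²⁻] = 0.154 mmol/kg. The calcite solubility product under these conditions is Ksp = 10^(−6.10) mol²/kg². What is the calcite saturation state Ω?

Ω = 1.96

Ksp = 10^(−6.10) = 7.943×10^-7
Ω = [Ca²⁺][CO3²⁻]/Ksp = (10.1×10^-3)(0.154×10^-3) / 7.943×10^-7 = 1.96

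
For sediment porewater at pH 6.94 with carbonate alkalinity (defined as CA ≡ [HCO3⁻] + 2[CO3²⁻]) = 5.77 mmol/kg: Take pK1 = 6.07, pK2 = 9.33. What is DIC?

DIC = 6.52 mmol/kg

CA = [HCO3⁻] + 2[CO3²⁻] = (α₁ + 2α₂)·DIC
At pH 6.94: [H⁺]/K1 = 10^-0.87 = 0.13490, K2/[H⁺] = 10^-2.39 = 0.0040738
α₁ = 1/(1 + 0.13490 + 0.0040738) = 1/1.1390 = 0.8780; α₂ = α₁·K2/[H⁺] = 0.003577
α₁ + 2α₂ = 0.8851
DIC = CA / (α₁ + 2α₂) = 5.77 / 0.8851 = 6.52 mmol/kg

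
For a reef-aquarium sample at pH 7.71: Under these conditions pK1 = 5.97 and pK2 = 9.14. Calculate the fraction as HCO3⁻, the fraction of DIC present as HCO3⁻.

α₁ = 0.948

α₁ = 1 / (1 + [H⁺]/K1 + K2/[H⁺]) = 1 / (1 + 10^-1.74 + 10^-1.43)
   = 1 / (1 + 0.018197 + 0.037154) = 1/1.0554 = 0.9476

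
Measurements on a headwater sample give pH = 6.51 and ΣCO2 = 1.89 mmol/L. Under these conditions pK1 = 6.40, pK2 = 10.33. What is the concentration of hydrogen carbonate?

α₁ = 1 / (1 + [H⁺]/K1 + K2/[H⁺]) = 1 / (1 + 10^-0.11 + 10^-3.82)
   = 1 / (1 + 0.77625 + 0.00015136) = 1/1.7764 = 0.5629
[HCO3⁻] = α₁ × DIC = 0.5629 × 1.89 = 1.06 mmol/L

[HCO3⁻] = 1.06 mmol/L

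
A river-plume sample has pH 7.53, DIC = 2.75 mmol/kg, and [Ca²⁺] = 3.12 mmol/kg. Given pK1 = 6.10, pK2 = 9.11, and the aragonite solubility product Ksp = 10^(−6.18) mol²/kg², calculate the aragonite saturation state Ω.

Ω = 0.321

α₂ = 1 / (1 + [H⁺]/K2 + [H⁺]²/(K1K2)) = 1 / (1 + 10^+1.58 + 10^+0.15)
   = 1 / (1 + 38.019 + 1.4125) = 1/40.431 = 0.02473
[CO3²⁻] = α₂ × DIC = 0.02473 × 2.75 = 0.06802 mmol/kg
Ksp = 10^(−6.18) = 6.607×10^-7
Ω = [Ca²⁺][CO3²⁻]/Ksp = (3.12×10^-3)(6.802×10^-5) / 6.607×10^-7 = 0.321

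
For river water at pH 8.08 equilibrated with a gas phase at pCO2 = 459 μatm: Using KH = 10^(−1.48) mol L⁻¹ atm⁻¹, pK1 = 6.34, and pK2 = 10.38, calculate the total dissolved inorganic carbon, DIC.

[CO2*] = KH · pCO2 = 10^(−1.48) × 459×10^-6 = 1.520×10^-5 mol/L
α₀ = 1/(1 + K1/[H⁺] + K1K2/[H⁺]²) = 1/(1 + 10^+1.74 + 10^-0.56) = 0.01778
DIC = [CO2*]/α₀ = 1.520×10^-5 / 0.01778 = 0.855 mmol/L

DIC = 0.855 mmol/L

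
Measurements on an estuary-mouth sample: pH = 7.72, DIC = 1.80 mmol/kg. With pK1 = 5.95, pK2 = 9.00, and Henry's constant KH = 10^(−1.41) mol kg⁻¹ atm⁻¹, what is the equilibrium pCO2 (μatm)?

pCO2 = 735 μatm

α₀ = 1 / (1 + K1/[H⁺] + K1K2/[H⁺]²) = 1 / (1 + 10^+1.77 + 10^+0.49)
   = 1 / (1 + 58.884 + 3.0903) = 1/62.975 = 0.01588
[CO2*] = α₀ × DIC = 0.01588 × 1.80 = 0.02858 mmol/kg
pCO2 = [CO2*]/KH = 2.858×10^-5 / 3.890×10^-2 = 735 μatm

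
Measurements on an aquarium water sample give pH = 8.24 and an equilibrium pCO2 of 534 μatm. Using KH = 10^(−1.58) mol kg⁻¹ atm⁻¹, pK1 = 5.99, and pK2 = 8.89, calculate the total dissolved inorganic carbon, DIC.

DIC = 3.07 mmol/kg

[CO2*] = KH · pCO2 = 10^(−1.58) × 534×10^-6 = 1.405×10^-5 mol/kg
α₀ = 1/(1 + K1/[H⁺] + K1K2/[H⁺]²) = 1/(1 + 10^+2.25 + 10^+1.60) = 0.004574
DIC = [CO2*]/α₀ = 1.405×10^-5 / 0.004574 = 3.07 mmol/kg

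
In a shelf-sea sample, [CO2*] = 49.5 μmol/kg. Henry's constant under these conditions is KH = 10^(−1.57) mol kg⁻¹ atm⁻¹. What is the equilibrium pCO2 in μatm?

pCO2 = 1840 μatm

KH = 10^(−1.57) = 2.692×10^-2 mol kg⁻¹ atm⁻¹
pCO2 = [CO2*]/KH = 49.5×10^-6 / 2.692×10^-2 = 1.84×10^-3 atm = 1840 μatm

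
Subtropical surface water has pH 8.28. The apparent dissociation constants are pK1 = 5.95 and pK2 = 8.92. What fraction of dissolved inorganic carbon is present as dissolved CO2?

α₀ = 0.00379

α₀ = 1 / (1 + K1/[H⁺] + K1K2/[H⁺]²) = 1 / (1 + 10^+2.33 + 10^+1.69)
   = 1 / (1 + 213.80 + 48.978) = 1/263.77 = 0.003791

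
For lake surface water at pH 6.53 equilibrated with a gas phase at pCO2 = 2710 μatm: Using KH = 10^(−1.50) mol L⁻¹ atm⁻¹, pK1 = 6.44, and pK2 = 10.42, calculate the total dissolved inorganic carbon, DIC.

DIC = 0.191 mmol/L

[CO2*] = KH · pCO2 = 10^(−1.50) × 2710×10^-6 = 8.570×10^-5 mol/L
α₀ = 1/(1 + K1/[H⁺] + K1K2/[H⁺]²) = 1/(1 + 10^+0.09 + 10^-3.80) = 0.4483
DIC = [CO2*]/α₀ = 8.570×10^-5 / 0.4483 = 0.191 mmol/L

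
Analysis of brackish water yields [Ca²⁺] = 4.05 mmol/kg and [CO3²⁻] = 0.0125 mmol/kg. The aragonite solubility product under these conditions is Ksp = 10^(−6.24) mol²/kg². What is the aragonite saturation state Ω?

Ω = 0.0880

Ksp = 10^(−6.24) = 5.754×10^-7
Ω = [Ca²⁺][CO3²⁻]/Ksp = (4.05×10^-3)(0.0125×10^-3) / 5.754×10^-7 = 0.0880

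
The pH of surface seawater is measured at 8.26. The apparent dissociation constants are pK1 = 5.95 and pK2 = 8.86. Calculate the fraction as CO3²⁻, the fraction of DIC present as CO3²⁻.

α₂ = 0.200

α₂ = 1 / (1 + [H⁺]/K2 + [H⁺]²/(K1K2)) = 1 / (1 + 10^+0.60 + 10^-1.71)
   = 1 / (1 + 3.9811 + 0.019498) = 1/5.0006 = 0.2000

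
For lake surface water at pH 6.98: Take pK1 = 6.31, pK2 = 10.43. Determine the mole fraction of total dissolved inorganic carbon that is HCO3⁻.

α₁ = 1 / (1 + [H⁺]/K1 + K2/[H⁺]) = 1 / (1 + 10^-0.67 + 10^-3.45)
   = 1 / (1 + 0.21380 + 0.00035481) = 1/1.2142 = 0.8236

α₁ = 0.824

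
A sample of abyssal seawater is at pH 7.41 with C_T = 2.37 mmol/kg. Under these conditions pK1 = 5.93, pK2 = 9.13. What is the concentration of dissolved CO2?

[CO2*] = 0.0746 mmol/kg

α₀ = 1 / (1 + K1/[H⁺] + K1K2/[H⁺]²) = 1 / (1 + 10^+1.48 + 10^-0.24)
   = 1 / (1 + 30.200 + 0.57544) = 1/31.775 = 0.03147
[CO2*] = α₀ × DIC = 0.03147 × 2.37 = 0.0746 mmol/kg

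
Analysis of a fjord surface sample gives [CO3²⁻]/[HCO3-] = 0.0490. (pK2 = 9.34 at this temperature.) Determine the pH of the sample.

From K2 = [H⁺][CO3²⁻]/[HCO3-]:  pH = pK2 + log₁₀([CO3²⁻]/[HCO3-])
log₁₀(0.0490) = -1.310
pH = 9.34 + (-1.310) = 8.03

pH = 8.03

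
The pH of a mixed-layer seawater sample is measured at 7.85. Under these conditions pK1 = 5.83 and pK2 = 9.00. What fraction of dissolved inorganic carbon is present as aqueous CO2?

α₀ = 1 / (1 + K1/[H⁺] + K1K2/[H⁺]²) = 1 / (1 + 10^+2.02 + 10^+0.87)
   = 1 / (1 + 104.71 + 7.4131) = 1/113.13 = 0.008840

α₀ = 0.00884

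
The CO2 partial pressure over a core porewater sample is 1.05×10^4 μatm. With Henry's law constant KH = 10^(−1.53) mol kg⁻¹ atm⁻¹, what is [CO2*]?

[CO2*] = 310 μmol/kg

KH = 10^(−1.53) = 2.951×10^-2 mol kg⁻¹ atm⁻¹
[CO2*] = KH · pCO2 = 2.951×10^-2 × 1.05×10^4×10^-6 atm = 3.10×10^-4 mol/kg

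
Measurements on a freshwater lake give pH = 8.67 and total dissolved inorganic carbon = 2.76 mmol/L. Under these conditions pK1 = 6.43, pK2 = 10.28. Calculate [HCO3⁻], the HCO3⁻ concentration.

[HCO3⁻] = 2.68 mmol/L

α₁ = 1 / (1 + [H⁺]/K1 + K2/[H⁺]) = 1 / (1 + 10^-2.24 + 10^-1.61)
   = 1 / (1 + 0.0057544 + 0.024547) = 1/1.0303 = 0.9706
[HCO3⁻] = α₁ × DIC = 0.9706 × 2.76 = 2.68 mmol/L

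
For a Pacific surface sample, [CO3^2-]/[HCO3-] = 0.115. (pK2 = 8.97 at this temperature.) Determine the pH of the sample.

pH = 8.03

From K2 = [H⁺][CO3^2-]/[HCO3-]:  pH = pK2 + log₁₀([CO3^2-]/[HCO3-])
log₁₀(0.115) = -0.939
pH = 8.97 + (-0.939) = 8.03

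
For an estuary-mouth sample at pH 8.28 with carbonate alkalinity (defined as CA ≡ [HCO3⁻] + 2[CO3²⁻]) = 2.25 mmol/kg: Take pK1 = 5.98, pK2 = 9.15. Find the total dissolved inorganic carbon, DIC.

DIC = 2.02 mmol/kg

CA = [HCO3⁻] + 2[CO3²⁻] = (α₁ + 2α₂)·DIC
At pH 8.28: [H⁺]/K1 = 10^-2.30 = 0.0050119, K2/[H⁺] = 10^-0.87 = 0.13490
α₁ = 1/(1 + 0.0050119 + 0.13490) = 1/1.1399 = 0.8773; α₂ = α₁·K2/[H⁺] = 0.1183
α₁ + 2α₂ = 1.1139
DIC = CA / (α₁ + 2α₂) = 2.25 / 1.1139 = 2.02 mmol/kg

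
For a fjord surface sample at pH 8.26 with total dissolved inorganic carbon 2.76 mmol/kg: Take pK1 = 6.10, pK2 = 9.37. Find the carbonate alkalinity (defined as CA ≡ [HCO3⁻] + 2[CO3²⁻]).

CA = [HCO3⁻] + 2[CO3²⁻] = (α₁ + 2α₂)·DIC
At pH 8.26: [H⁺]/K1 = 10^-2.16 = 0.0069183, K2/[H⁺] = 10^-1.11 = 0.077625
α₁ = 1/(1 + 0.0069183 + 0.077625) = 1/1.0845 = 0.9220; α₂ = α₁·K2/[H⁺] = 0.07157
α₁ + 2α₂ = 1.0652
CA = 1.0652 × 2.76 = 2.94 mmol/kg

CA = 2.94 mmol/kg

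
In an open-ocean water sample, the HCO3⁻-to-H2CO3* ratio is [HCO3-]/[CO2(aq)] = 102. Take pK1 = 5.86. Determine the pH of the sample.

From K1 = [H⁺][HCO3-]/[CO2(aq)]:  pH = pK1 + log₁₀([HCO3-]/[CO2(aq)])
log₁₀(102) = +2.009
pH = 5.86 + (+2.009) = 7.87

pH = 7.87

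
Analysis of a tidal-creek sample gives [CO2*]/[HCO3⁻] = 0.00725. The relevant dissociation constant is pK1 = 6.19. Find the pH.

From K1 = [H⁺][HCO3⁻]/[CO2*]:  pH = pK1 − log₁₀([CO2*]/[HCO3⁻])
log₁₀(0.00725) = -2.140
pH = 6.19 − (-2.140) = 8.33

pH = 8.33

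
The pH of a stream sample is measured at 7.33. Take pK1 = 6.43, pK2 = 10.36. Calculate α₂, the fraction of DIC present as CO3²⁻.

α₂ = 1 / (1 + [H⁺]/K2 + [H⁺]²/(K1K2)) = 1 / (1 + 10^+3.03 + 10^+2.13)
   = 1 / (1 + 1071.5 + 134.90) = 1/1207.4 = 0.0008282

α₂ = 0.000828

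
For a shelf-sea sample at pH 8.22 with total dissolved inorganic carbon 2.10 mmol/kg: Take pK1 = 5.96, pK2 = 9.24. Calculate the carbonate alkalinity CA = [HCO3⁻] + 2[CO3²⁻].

CA = 2.27 mmol/kg

CA = [HCO3⁻] + 2[CO3²⁻] = (α₁ + 2α₂)·DIC
At pH 8.22: [H⁺]/K1 = 10^-2.26 = 0.0054954, K2/[H⁺] = 10^-1.02 = 0.095499
α₁ = 1/(1 + 0.0054954 + 0.095499) = 1/1.1010 = 0.9083; α₂ = α₁·K2/[H⁺] = 0.08674
α₁ + 2α₂ = 1.0817
CA = 1.0817 × 2.10 = 2.27 mmol/kg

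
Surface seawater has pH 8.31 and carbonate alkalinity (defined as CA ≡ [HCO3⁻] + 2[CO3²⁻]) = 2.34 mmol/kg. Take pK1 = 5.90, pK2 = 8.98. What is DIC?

CA = [HCO3⁻] + 2[CO3²⁻] = (α₁ + 2α₂)·DIC
At pH 8.31: [H⁺]/K1 = 10^-2.41 = 0.0038905, K2/[H⁺] = 10^-0.67 = 0.21380
α₁ = 1/(1 + 0.0038905 + 0.21380) = 1/1.2177 = 0.8212; α₂ = α₁·K2/[H⁺] = 0.1756
α₁ + 2α₂ = 1.1724
DIC = CA / (α₁ + 2α₂) = 2.34 / 1.1724 = 2.00 mmol/kg

DIC = 2.00 mmol/kg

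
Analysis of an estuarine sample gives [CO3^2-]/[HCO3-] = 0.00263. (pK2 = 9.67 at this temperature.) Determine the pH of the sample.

From K2 = [H⁺][CO3^2-]/[HCO3-]:  pH = pK2 + log₁₀([CO3^2-]/[HCO3-])
log₁₀(0.00263) = -2.580
pH = 9.67 + (-2.580) = 7.09

pH = 7.09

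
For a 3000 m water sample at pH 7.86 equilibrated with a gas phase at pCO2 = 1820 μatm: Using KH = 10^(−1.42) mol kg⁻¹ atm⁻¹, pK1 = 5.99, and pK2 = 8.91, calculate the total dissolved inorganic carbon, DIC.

DIC = 5.66 mmol/kg

[CO2*] = KH · pCO2 = 10^(−1.42) × 1820×10^-6 = 6.919×10^-5 mol/kg
α₀ = 1/(1 + K1/[H⁺] + K1K2/[H⁺]²) = 1/(1 + 10^+1.87 + 10^+0.82) = 0.01223
DIC = [CO2*]/α₀ = 6.919×10^-5 / 0.01223 = 5.66 mmol/kg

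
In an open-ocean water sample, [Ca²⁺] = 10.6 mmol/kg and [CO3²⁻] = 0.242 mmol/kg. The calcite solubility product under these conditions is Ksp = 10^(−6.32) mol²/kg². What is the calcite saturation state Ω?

Ksp = 10^(−6.32) = 4.786×10^-7
Ω = [Ca²⁺][CO3²⁻]/Ksp = (10.6×10^-3)(0.242×10^-3) / 4.786×10^-7 = 5.36

Ω = 5.36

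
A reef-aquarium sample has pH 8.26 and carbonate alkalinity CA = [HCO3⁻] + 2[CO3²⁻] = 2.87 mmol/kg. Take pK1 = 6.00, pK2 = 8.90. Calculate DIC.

DIC = 2.43 mmol/kg

CA = [HCO3⁻] + 2[CO3²⁻] = (α₁ + 2α₂)·DIC
At pH 8.26: [H⁺]/K1 = 10^-2.26 = 0.0054954, K2/[H⁺] = 10^-0.64 = 0.22909
α₁ = 1/(1 + 0.0054954 + 0.22909) = 1/1.2346 = 0.8100; α₂ = α₁·K2/[H⁺] = 0.1856
α₁ + 2α₂ = 1.1811
DIC = CA / (α₁ + 2α₂) = 2.87 / 1.1811 = 2.43 mmol/kg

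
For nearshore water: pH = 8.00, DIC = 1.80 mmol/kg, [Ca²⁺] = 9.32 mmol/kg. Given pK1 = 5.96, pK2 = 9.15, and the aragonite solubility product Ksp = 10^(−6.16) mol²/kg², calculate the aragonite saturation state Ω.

α₂ = 1 / (1 + [H⁺]/K2 + [H⁺]²/(K1K2)) = 1 / (1 + 10^+1.15 + 10^-0.89)
   = 1 / (1 + 14.125 + 0.12882) = 1/15.254 = 0.06556
[CO3²⁻] = α₂ × DIC = 0.06556 × 1.80 = 0.1180 mmol/kg
Ksp = 10^(−6.16) = 6.918×10^-7
Ω = [Ca²⁺][CO3²⁻]/Ksp = (9.32×10^-3)(1.180×10^-4) / 6.918×10^-7 = 1.59

Ω = 1.59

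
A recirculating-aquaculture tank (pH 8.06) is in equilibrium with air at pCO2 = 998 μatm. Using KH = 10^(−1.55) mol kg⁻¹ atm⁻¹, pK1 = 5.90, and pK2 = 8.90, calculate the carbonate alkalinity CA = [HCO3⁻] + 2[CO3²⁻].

CA = 5.24 mmol/kg

[CO2*] = KH · pCO2 = 10^(−1.55) × 998×10^-6 = 2.813×10^-5 mol/kg
α₀ = 1/(1 + K1/[H⁺] + K1K2/[H⁺]²) = 1/(1 + 10^+2.16 + 10^+1.32) = 0.006008
DIC = [CO2*]/α₀ = 2.813×10^-5 / 0.006008 = 4.681 mmol/kg
CA = (α₁ + 2α₂)·DIC = (0.8685 + 2×0.1255) × 4.681 = 5.24 mmol/kg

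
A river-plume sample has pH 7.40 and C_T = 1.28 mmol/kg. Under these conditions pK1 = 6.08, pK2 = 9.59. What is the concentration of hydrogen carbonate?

α₁ = 1 / (1 + [H⁺]/K1 + K2/[H⁺]) = 1 / (1 + 10^-1.32 + 10^-2.19)
   = 1 / (1 + 0.047863 + 0.0064565) = 1/1.0543 = 0.9485
[HCO3⁻] = α₁ × DIC = 0.9485 × 1.28 = 1.21 mmol/kg

[HCO3⁻] = 1.21 mmol/kg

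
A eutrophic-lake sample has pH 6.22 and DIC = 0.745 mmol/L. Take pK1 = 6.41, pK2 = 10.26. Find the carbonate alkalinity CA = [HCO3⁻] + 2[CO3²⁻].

CA = [HCO3⁻] + 2[CO3²⁻] = (α₁ + 2α₂)·DIC
At pH 6.22: [H⁺]/K1 = 10^0.19 = 1.5488, K2/[H⁺] = 10^-4.04 = 9.1201×10^-5
α₁ = 1/(1 + 1.5488 + 9.1201×10^-5) = 1/2.5489 = 0.3923; α₂ = α₁·K2/[H⁺] = 3.578×10^-5
α₁ + 2α₂ = 0.3924
CA = 0.3924 × 0.745 = 0.292 mmol/L

CA = 0.292 mmol/L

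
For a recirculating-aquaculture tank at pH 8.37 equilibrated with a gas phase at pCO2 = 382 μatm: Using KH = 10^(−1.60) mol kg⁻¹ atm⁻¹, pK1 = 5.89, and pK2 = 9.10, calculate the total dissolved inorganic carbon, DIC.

[CO2*] = KH · pCO2 = 10^(−1.60) × 382×10^-6 = 9.595×10^-6 mol/kg
α₀ = 1/(1 + K1/[H⁺] + K1K2/[H⁺]²) = 1/(1 + 10^+2.48 + 10^+1.75) = 0.002784
DIC = [CO2*]/α₀ = 9.595×10^-6 / 0.002784 = 3.45 mmol/kg

DIC = 3.45 mmol/kg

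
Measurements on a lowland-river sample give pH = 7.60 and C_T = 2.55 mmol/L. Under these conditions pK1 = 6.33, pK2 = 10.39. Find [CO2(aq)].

[CO2*] = 0.130 mmol/L

α₀ = 1 / (1 + K1/[H⁺] + K1K2/[H⁺]²) = 1 / (1 + 10^+1.27 + 10^-1.52)
   = 1 / (1 + 18.621 + 0.030200) = 1/19.651 = 0.05089
[CO2*] = α₀ × DIC = 0.05089 × 2.55 = 0.130 mmol/L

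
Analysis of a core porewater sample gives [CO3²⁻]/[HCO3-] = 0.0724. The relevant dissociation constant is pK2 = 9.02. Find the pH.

pH = 7.88

From K2 = [H⁺][CO3²⁻]/[HCO3-]:  pH = pK2 + log₁₀([CO3²⁻]/[HCO3-])
log₁₀(0.0724) = -1.140
pH = 9.02 + (-1.140) = 7.88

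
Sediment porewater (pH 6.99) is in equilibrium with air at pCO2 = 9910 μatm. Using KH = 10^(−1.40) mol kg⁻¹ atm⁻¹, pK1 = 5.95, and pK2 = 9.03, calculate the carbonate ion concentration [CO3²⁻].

[CO3²⁻] = 0.0395 mmol/kg

[CO2*] = KH · pCO2 = 10^(−1.40) × 9910×10^-6 = 3.945×10^-4 mol/kg
α₀ = 1/(1 + K1/[H⁺] + K1K2/[H⁺]²) = 1/(1 + 10^+1.04 + 10^-1.00) = 0.08289
DIC = [CO2*]/α₀ = 3.945×10^-4 / 0.08289 = 4.760 mmol/kg
[CO3²⁻] = α₂·DIC; α₂ = 0.008289, so [CO3²⁻] = 0.008289 × 4.760 = 0.0395 mmol/kg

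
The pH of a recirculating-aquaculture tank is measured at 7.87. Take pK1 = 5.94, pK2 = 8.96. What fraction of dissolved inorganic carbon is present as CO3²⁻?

α₂ = 0.0744

α₂ = 1 / (1 + [H⁺]/K2 + [H⁺]²/(K1K2)) = 1 / (1 + 10^+1.09 + 10^-0.84)
   = 1 / (1 + 12.303 + 0.14454) = 1/13.447 = 0.07436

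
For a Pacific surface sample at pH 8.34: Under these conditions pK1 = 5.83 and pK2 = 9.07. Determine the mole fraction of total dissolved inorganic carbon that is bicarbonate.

α₁ = 1 / (1 + [H⁺]/K1 + K2/[H⁺]) = 1 / (1 + 10^-2.51 + 10^-0.73)
   = 1 / (1 + 0.0030903 + 0.18621) = 1/1.1893 = 0.8408

α₁ = 0.841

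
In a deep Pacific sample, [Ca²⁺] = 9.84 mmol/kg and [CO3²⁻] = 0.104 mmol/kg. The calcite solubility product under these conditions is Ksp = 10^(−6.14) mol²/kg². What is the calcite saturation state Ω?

Ksp = 10^(−6.14) = 7.244×10^-7
Ω = [Ca²⁺][CO3²⁻]/Ksp = (9.84×10^-3)(0.104×10^-3) / 7.244×10^-7 = 1.41

Ω = 1.41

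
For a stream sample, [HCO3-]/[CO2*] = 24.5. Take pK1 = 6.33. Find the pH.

From K1 = [H⁺][HCO3-]/[CO2*]:  pH = pK1 + log₁₀([HCO3-]/[CO2*])
log₁₀(24.5) = +1.389
pH = 6.33 + (+1.389) = 7.72

pH = 7.72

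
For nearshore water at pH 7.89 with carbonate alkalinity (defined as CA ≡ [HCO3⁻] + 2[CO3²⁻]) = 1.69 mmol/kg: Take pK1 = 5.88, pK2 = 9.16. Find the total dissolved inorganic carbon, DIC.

DIC = 1.62 mmol/kg

CA = [HCO3⁻] + 2[CO3²⁻] = (α₁ + 2α₂)·DIC
At pH 7.89: [H⁺]/K1 = 10^-2.01 = 0.0097724, K2/[H⁺] = 10^-1.27 = 0.053703
α₁ = 1/(1 + 0.0097724 + 0.053703) = 1/1.0635 = 0.9403; α₂ = α₁·K2/[H⁺] = 0.05050
α₁ + 2α₂ = 1.0413
DIC = CA / (α₁ + 2α₂) = 1.69 / 1.0413 = 1.62 mmol/kg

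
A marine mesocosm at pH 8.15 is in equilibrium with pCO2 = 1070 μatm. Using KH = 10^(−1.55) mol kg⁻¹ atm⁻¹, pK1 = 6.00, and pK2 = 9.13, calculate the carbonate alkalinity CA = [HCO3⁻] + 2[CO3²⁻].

[CO2*] = KH · pCO2 = 10^(−1.55) × 1070×10^-6 = 3.016×10^-5 mol/kg
α₀ = 1/(1 + K1/[H⁺] + K1K2/[H⁺]²) = 1/(1 + 10^+2.15 + 10^+1.17) = 0.006368
DIC = [CO2*]/α₀ = 3.016×10^-5 / 0.006368 = 4.736 mmol/kg
CA = (α₁ + 2α₂)·DIC = (0.8994 + 2×0.09418) × 4.736 = 5.15 mmol/kg

CA = 5.15 mmol/kg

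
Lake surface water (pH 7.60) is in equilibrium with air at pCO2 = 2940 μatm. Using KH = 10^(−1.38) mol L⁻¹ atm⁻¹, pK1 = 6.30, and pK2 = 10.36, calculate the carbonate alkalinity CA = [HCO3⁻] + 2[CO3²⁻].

[CO2*] = KH · pCO2 = 10^(−1.38) × 2940×10^-6 = 1.226×10^-4 mol/L
α₀ = 1/(1 + K1/[H⁺] + K1K2/[H⁺]²) = 1/(1 + 10^+1.30 + 10^-1.46) = 0.04765
DIC = [CO2*]/α₀ = 1.226×10^-4 / 0.04765 = 2.572 mmol/L
CA = (α₁ + 2α₂)·DIC = (0.9507 + 2×0.001652) × 2.572 = 2.45 mmol/L

CA = 2.45 mmol/L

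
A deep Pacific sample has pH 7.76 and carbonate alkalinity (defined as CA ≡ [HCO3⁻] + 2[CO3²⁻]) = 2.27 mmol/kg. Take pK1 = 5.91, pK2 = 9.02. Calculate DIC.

DIC = 2.19 mmol/kg

CA = [HCO3⁻] + 2[CO3²⁻] = (α₁ + 2α₂)·DIC
At pH 7.76: [H⁺]/K1 = 10^-1.85 = 0.014125, K2/[H⁺] = 10^-1.26 = 0.054954
α₁ = 1/(1 + 0.014125 + 0.054954) = 1/1.0691 = 0.9354; α₂ = α₁·K2/[H⁺] = 0.05140
α₁ + 2α₂ = 1.0382
DIC = CA / (α₁ + 2α₂) = 2.27 / 1.0382 = 2.19 mmol/kg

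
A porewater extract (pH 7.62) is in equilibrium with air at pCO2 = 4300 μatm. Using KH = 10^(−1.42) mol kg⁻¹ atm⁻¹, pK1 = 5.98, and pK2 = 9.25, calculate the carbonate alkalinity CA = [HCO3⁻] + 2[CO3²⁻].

CA = 7.47 mmol/kg

[CO2*] = KH · pCO2 = 10^(−1.42) × 4300×10^-6 = 1.635×10^-4 mol/kg
α₀ = 1/(1 + K1/[H⁺] + K1K2/[H⁺]²) = 1/(1 + 10^+1.64 + 10^+0.01) = 0.02189
DIC = [CO2*]/α₀ = 1.635×10^-4 / 0.02189 = 7.467 mmol/kg
CA = (α₁ + 2α₂)·DIC = (0.9557 + 2×0.02240) × 7.467 = 7.47 mmol/kg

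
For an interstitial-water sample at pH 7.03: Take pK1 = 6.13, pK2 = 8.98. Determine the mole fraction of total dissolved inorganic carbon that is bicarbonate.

α₁ = 1 / (1 + [H⁺]/K1 + K2/[H⁺]) = 1 / (1 + 10^-0.90 + 10^-1.95)
   = 1 / (1 + 0.12589 + 0.011220) = 1/1.1371 = 0.8794

α₁ = 0.879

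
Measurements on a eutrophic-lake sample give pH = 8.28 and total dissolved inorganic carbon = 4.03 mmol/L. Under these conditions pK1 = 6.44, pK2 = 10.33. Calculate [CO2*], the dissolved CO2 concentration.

[CO2*] = 0.0569 mmol/L

α₀ = 1 / (1 + K1/[H⁺] + K1K2/[H⁺]²) = 1 / (1 + 10^+1.84 + 10^-0.21)
   = 1 / (1 + 69.183 + 0.61660) = 1/70.800 = 0.01412
[CO2*] = α₀ × DIC = 0.01412 × 4.03 = 0.0569 mmol/L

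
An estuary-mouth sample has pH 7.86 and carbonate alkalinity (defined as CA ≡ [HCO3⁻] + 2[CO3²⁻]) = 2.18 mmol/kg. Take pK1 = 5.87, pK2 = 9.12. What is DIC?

DIC = 2.09 mmol/kg

CA = [HCO3⁻] + 2[CO3²⁻] = (α₁ + 2α₂)·DIC
At pH 7.86: [H⁺]/K1 = 10^-1.99 = 0.010233, K2/[H⁺] = 10^-1.26 = 0.054954
α₁ = 1/(1 + 0.010233 + 0.054954) = 1/1.0652 = 0.9388; α₂ = α₁·K2/[H⁺] = 0.05159
α₁ + 2α₂ = 1.0420
DIC = CA / (α₁ + 2α₂) = 2.18 / 1.0420 = 2.09 mmol/kg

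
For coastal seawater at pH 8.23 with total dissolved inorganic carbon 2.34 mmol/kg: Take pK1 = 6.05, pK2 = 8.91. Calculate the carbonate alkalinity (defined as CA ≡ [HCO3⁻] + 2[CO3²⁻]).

CA = [HCO3⁻] + 2[CO3²⁻] = (α₁ + 2α₂)·DIC
At pH 8.23: [H⁺]/K1 = 10^-2.18 = 0.0066069, K2/[H⁺] = 10^-0.68 = 0.20893
α₁ = 1/(1 + 0.0066069 + 0.20893) = 1/1.2155 = 0.8227; α₂ = α₁·K2/[H⁺] = 0.1719
α₁ + 2α₂ = 1.1664
CA = 1.1664 × 2.34 = 2.73 mmol/kg

CA = 2.73 mmol/kg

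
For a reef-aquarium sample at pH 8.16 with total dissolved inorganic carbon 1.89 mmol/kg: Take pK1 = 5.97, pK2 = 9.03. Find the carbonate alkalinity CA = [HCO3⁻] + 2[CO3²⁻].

CA = 2.10 mmol/kg

CA = [HCO3⁻] + 2[CO3²⁻] = (α₁ + 2α₂)·DIC
At pH 8.16: [H⁺]/K1 = 10^-2.19 = 0.0064565, K2/[H⁺] = 10^-0.87 = 0.13490
α₁ = 1/(1 + 0.0064565 + 0.13490) = 1/1.1414 = 0.8762; α₂ = α₁·K2/[H⁺] = 0.1182
α₁ + 2α₂ = 1.1125
CA = 1.1125 × 1.89 = 2.10 mmol/kg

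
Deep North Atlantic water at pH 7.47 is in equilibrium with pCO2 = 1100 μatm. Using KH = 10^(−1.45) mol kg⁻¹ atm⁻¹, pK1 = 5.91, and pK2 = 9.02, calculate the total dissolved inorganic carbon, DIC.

DIC = 1.50 mmol/kg

[CO2*] = KH · pCO2 = 10^(−1.45) × 1100×10^-6 = 3.903×10^-5 mol/kg
α₀ = 1/(1 + K1/[H⁺] + K1K2/[H⁺]²) = 1/(1 + 10^+1.56 + 10^+0.01) = 0.02609
DIC = [CO2*]/α₀ = 3.903×10^-5 / 0.02609 = 1.50 mmol/kg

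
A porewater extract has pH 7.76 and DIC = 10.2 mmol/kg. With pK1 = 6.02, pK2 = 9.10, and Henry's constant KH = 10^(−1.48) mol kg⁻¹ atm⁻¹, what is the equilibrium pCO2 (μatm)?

pCO2 = 5270 μatm

α₀ = 1 / (1 + K1/[H⁺] + K1K2/[H⁺]²) = 1 / (1 + 10^+1.74 + 10^+0.40)
   = 1 / (1 + 54.954 + 2.5119) = 1/58.466 = 0.01710
[CO2*] = α₀ × DIC = 0.01710 × 10.2 = 0.1745 mmol/kg
pCO2 = [CO2*]/KH = 1.745×10^-4 / 3.311×10^-2 = 5270 μatm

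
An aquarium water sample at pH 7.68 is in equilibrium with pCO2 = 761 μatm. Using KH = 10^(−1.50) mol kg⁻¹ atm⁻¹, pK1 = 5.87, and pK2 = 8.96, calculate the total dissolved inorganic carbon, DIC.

DIC = 1.66 mmol/kg

[CO2*] = KH · pCO2 = 10^(−1.50) × 761×10^-6 = 2.406×10^-5 mol/kg
α₀ = 1/(1 + K1/[H⁺] + K1K2/[H⁺]²) = 1/(1 + 10^+1.81 + 10^+0.53) = 0.01450
DIC = [CO2*]/α₀ = 2.406×10^-5 / 0.01450 = 1.66 mmol/kg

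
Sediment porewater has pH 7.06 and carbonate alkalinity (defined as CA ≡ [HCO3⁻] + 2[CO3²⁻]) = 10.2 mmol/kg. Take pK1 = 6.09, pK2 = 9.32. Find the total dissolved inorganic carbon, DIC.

CA = [HCO3⁻] + 2[CO3²⁻] = (α₁ + 2α₂)·DIC
At pH 7.06: [H⁺]/K1 = 10^-0.97 = 0.10715, K2/[H⁺] = 10^-2.26 = 0.0054954
α₁ = 1/(1 + 0.10715 + 0.0054954) = 1/1.1126 = 0.8988; α₂ = α₁·K2/[H⁺] = 0.004939
α₁ + 2α₂ = 0.9086
DIC = CA / (α₁ + 2α₂) = 10.2 / 0.9086 = 11.2 mmol/kg

DIC = 11.2 mmol/kg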